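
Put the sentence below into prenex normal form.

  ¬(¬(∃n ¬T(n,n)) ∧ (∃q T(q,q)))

∃n ∀q (¬T(n,n) ∨ ¬T(q,q))

Push ¬ through the quantifiers and connectives to reach negation normal form:
  (∃n ¬T(n,n)) ∨ (∀q ¬T(q,q))
Pull the quantifiers to the front (each side's bound variable is not free in the other side):
  ∃n ∀q (¬T(n,n) ∨ ¬T(q,q))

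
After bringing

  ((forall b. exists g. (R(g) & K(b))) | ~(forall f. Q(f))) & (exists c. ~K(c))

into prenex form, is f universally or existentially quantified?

Push ¬ through the quantifiers and connectives to reach negation normal form:
  ((forall b. exists g. (R(g) & K(b))) | (exists f. ~Q(f))) & (exists c. ~K(c))
Extract every quantifier outward, since the variables are now distinct and don't occur free across branches:
  forall b. exists g. exists f. exists c. ((R(g) & K(b) | ~Q(f)) & ~K(c))
The quantifier forall f sits under an odd number of negations, so it flips to exists f.

existential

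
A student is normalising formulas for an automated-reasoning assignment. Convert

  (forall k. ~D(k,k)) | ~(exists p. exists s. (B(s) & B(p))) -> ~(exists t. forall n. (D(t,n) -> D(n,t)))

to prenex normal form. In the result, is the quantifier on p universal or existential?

existential

Rewrite implications/biconditionals: A → B as ¬A ∨ B.
  ~((forall k. ~D(k,k)) | ~(exists p. exists s. (B(s) & B(p)))) | ~(exists t. forall n. (~D(t,n) | D(n,t)))
Drive negations inward (¬∀x A ≡ ∃x ¬A, ¬∃x A ≡ ∀x ¬A, De Morgan for ∧/∨):
  (exists k. D(k,k)) & (exists p. exists s. (B(s) & B(p))) | (forall t. exists n. (D(t,n) & ~D(n,t)))
Pull the quantifiers to the front (each side's bound variable is not free in the other side):
  exists k. exists p. exists s. forall t. exists n. (D(k,k) & B(s) & B(p) | D(t,n) & ~D(n,t))
The quantifier exists p sits under an even number of negations (counting the antecedent side of each →), so it remains existential.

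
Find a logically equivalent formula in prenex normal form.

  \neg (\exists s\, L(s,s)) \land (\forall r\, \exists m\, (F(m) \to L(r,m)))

Rewrite implications/biconditionals: A → B as ¬A ∨ B.
  \neg (\exists s\, L(s,s)) \land (\forall r\, \exists m\, (\neg F(m) \lor L(r,m)))
Push ¬ through the quantifiers and connectives to reach negation normal form:
  (\forall s\, \neg L(s,s)) \land (\forall r\, \exists m\, (\neg F(m) \lor L(r,m)))
Pull the quantifiers to the front (each side's bound variable is not free in the other side):
  \forall s\, \forall r\, \exists m\, (\neg L(s,s) \land (\neg F(m) \lor L(r,m)))

\forall s\, \forall r\, \exists m\, (\neg L(s,s) \land (\neg F(m) \lor L(r,m)))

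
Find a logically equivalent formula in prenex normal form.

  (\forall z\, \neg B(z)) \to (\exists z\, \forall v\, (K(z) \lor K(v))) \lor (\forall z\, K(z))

First replace A → B with ¬A ∨ B.
  \neg (\forall z\, \neg B(z)) \lor (\exists z\, \forall v\, (K(z) \lor K(v))) \lor (\forall z\, K(z))
Drive negations inward (¬∀x A ≡ ∃x ¬A, ¬∃x A ≡ ∀x ¬A, De Morgan for ∧/∨):
  (\exists z\, B(z)) \lor (\exists z\, \forall v\, (K(z) \lor K(v))) \lor (\forall z\, K(z))
Rename bound variables to avoid capture: z↦x1, z↦b.
  (\exists z\, B(z)) \lor (\exists x1\, \forall v\, (K(x1) \lor K(v))) \lor (\forall b\, K(b))
Finally move all quantifiers to the prefix:
  \exists z\, \exists x1\, \forall v\, \forall b\, (B(z) \lor K(x1) \lor K(v) \lor K(b))

\exists z\, \exists x1\, \forall v\, \forall b\, (B(z) \lor K(x1) \lor K(v) \lor K(b))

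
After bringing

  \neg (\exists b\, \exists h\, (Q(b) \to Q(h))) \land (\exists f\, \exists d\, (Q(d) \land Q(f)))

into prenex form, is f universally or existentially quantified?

First replace A → B with ¬A ∨ B.
  \neg (\exists b\, \exists h\, (\neg Q(b) \lor Q(h))) \land (\exists f\, \exists d\, (Q(d) \land Q(f)))
Push ¬ through the quantifiers and connectives to reach negation normal form:
  (\forall b\, \forall h\, (Q(b) \land \neg Q(h))) \land (\exists f\, \exists d\, (Q(d) \land Q(f)))
All bound variables are already distinct, so no renaming is needed.
Extract every quantifier outward, since the variables are now distinct and don't occur free across branches:
  \forall b\, \forall h\, \exists f\, \exists d\, (Q(b) \land \neg Q(h) \land Q(d) \land Q(f))
The quantifier \exists f sits under an even number of negations (counting the antecedent side of each →), so it remains existential.

existential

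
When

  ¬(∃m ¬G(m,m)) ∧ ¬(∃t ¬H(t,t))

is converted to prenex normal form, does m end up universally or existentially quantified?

universal

Drive negations inward (¬∀x A ≡ ∃x ¬A, ¬∃x A ≡ ∀x ¬A, De Morgan for ∧/∨):
  (∀m G(m,m)) ∧ (∀t H(t,t))
All bound variables are already distinct, so no renaming is needed.
Finally move all quantifiers to the prefix:
  ∀m ∀t (G(m,m) ∧ H(t,t))
The quantifier ∃m sits under an odd number of negations, so it flips to ∀m.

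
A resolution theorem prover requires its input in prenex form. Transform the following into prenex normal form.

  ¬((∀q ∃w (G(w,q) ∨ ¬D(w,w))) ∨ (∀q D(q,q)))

Move each ¬ inward, flipping quantifiers it crosses:
  (∃q ∀w (¬G(w,q) ∧ D(w,w))) ∧ (∃q ¬D(q,q))
Standardize variables apart so no two quantifiers bind the same name: q↦t.
  (∃q ∀w (¬G(w,q) ∧ D(w,w))) ∧ (∃t ¬D(t,t))
Finally move all quantifiers to the prefix:
  ∃q ∀w ∃t (¬G(w,q) ∧ D(w,w) ∧ ¬D(t,t))

∃q ∀w ∃t (¬G(w,q) ∧ D(w,w) ∧ ¬D(t,t))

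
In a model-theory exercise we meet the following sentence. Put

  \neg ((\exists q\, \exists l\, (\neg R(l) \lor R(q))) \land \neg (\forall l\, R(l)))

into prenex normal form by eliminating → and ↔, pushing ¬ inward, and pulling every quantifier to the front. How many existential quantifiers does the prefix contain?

0

Drive negations inward (¬∀x A ≡ ∃x ¬A, ¬∃x A ≡ ∀x ¬A, De Morgan for ∧/∨):
  (\forall q\, \forall l\, (R(l) \land \neg R(q))) \lor (\forall l\, R(l))
Rename bound variables to avoid capture: l↦w.
  (\forall q\, \forall l\, (R(l) \land \neg R(q))) \lor (\forall w\, R(w))
Extract every quantifier outward, since the variables are now distinct and don't occur free across branches:
  \forall q\, \forall l\, \forall w\, (R(l) \land \neg R(q) \lor R(w))
The prefix is \forall q \forall l \forall w: 3 universal, 0 existential.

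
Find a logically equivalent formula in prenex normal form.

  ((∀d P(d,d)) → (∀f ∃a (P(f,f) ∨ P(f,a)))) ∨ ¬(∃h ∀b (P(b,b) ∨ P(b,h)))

∃d ∀f ∃a ∀h ∃b (¬P(d,d) ∨ P(f,f) ∨ P(f,a) ∨ ¬P(b,b) ∧ ¬P(b,h))

Rewrite implications/biconditionals: A → B as ¬A ∨ B.
  ¬(∀d P(d,d)) ∨ (∀f ∃a (P(f,f) ∨ P(f,a))) ∨ ¬(∃h ∀b (P(b,b) ∨ P(b,h)))
Move each ¬ inward, flipping quantifiers it crosses:
  (∃d ¬P(d,d)) ∨ (∀f ∃a (P(f,f) ∨ P(f,a))) ∨ (∀h ∃b (¬P(b,b) ∧ ¬P(b,h)))
All bound variables are already distinct, so no renaming is needed.
Extract every quantifier outward, since the variables are now distinct and don't occur free across branches:
  ∃d ∀f ∃a ∀h ∃b (¬P(d,d) ∨ P(f,f) ∨ P(f,a) ∨ ¬P(b,b) ∧ ¬P(b,h))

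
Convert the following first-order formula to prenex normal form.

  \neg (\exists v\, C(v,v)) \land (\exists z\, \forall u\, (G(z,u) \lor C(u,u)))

Drive negations inward (¬∀x A ≡ ∃x ¬A, ¬∃x A ≡ ∀x ¬A, De Morgan for ∧/∨):
  (\forall v\, \neg C(v,v)) \land (\exists z\, \forall u\, (G(z,u) \lor C(u,u)))
Finally move all quantifiers to the prefix:
  \forall v\, \exists z\, \forall u\, (\neg C(v,v) \land (G(z,u) \lor C(u,u)))

\forall v\, \exists z\, \forall u\, (\neg C(v,v) \land (G(z,u) \lor C(u,u)))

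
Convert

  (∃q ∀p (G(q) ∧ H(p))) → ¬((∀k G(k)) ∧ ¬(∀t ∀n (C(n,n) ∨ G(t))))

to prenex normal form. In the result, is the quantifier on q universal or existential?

First replace A → B with ¬A ∨ B.
  ¬(∃q ∀p (G(q) ∧ H(p))) ∨ ¬((∀k G(k)) ∧ ¬(∀t ∀n (C(n,n) ∨ G(t))))
Move each ¬ inward, flipping quantifiers it crosses:
  (∀q ∃p (¬G(q) ∨ ¬H(p))) ∨ (∃k ¬G(k)) ∨ (∀t ∀n (C(n,n) ∨ G(t)))
Finally move all quantifiers to the prefix:
  ∀q ∃p ∃k ∀t ∀n (¬G(q) ∨ ¬H(p) ∨ ¬G(k) ∨ C(n,n) ∨ G(t))
The quantifier ∃q sits under an odd number of negations (counting the antecedent side of each →), so it flips to ∀q.

universal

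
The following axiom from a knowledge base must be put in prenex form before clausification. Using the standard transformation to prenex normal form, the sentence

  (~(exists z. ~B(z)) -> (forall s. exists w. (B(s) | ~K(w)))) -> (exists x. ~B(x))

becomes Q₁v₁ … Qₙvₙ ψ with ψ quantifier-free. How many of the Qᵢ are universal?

Eliminate → and ↔ using ¬ and ∨.
  ~(~~(exists z. ~B(z)) | (forall s. exists w. (B(s) | ~K(w)))) | (exists x. ~B(x))
Push ¬ through the quantifiers and connectives to reach negation normal form:
  (forall z. B(z)) & (exists s. forall w. (~B(s) & K(w))) | (exists x. ~B(x))
All bound variables are already distinct, so no renaming is needed.
Pull the quantifiers to the front (each side's bound variable is not free in the other side):
  forall z. exists s. forall w. exists x. (B(z) & ~B(s) & K(w) | ~B(x))
The prefix is forall z exists s forall w exists x: 2 universal, 2 existential.

2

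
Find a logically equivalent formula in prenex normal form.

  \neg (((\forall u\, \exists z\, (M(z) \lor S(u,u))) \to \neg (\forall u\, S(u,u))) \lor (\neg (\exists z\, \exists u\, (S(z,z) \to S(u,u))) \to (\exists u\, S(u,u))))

Rewrite implications/biconditionals: A → B as ¬A ∨ B.
  \neg (\neg (\forall u\, \exists z\, (M(z) \lor S(u,u))) \lor \neg (\forall u\, S(u,u)) \lor \neg \neg (\exists z\, \exists u\, (\neg S(z,z) \lor S(u,u))) \lor (\exists u\, S(u,u)))
Move each ¬ inward, flipping quantifiers it crosses:
  (\forall u\, \exists z\, (M(z) \lor S(u,u))) \land (\forall u\, S(u,u)) \land (\forall z\, \forall u\, (S(z,z) \land \neg S(u,u))) \land (\forall u\, \neg S(u,u))
Rename bound variables to avoid capture: u↦t, z↦a, u↦z1, u↦b.
  (\forall u\, \exists z\, (M(z) \lor S(u,u))) \land (\forall t\, S(t,t)) \land (\forall a\, \forall z1\, (S(a,a) \land \neg S(z1,z1))) \land (\forall b\, \neg S(b,b))
Pull the quantifiers to the front (each side's bound variable is not free in the other side):
  \forall u\, \exists z\, \forall t\, \forall a\, \forall z1\, \forall b\, ((M(z) \lor S(u,u)) \land S(t,t) \land S(a,a) \land \neg S(z1,z1) \land \neg S(b,b))

\forall u\, \exists z\, \forall t\, \forall a\, \forall z1\, \forall b\, ((M(z) \lor S(u,u)) \land S(t,t) \land S(a,a) \land \neg S(z1,z1) \land \neg S(b,b))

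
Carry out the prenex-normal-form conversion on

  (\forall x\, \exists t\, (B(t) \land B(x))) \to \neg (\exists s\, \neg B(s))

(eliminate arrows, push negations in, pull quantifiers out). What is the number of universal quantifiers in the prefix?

2

Rewrite implications/biconditionals: A → B as ¬A ∨ B.
  \neg (\forall x\, \exists t\, (B(t) \land B(x))) \lor \neg (\exists s\, \neg B(s))
Move each ¬ inward, flipping quantifiers it crosses:
  (\exists x\, \forall t\, (\neg B(t) \lor \neg B(x))) \lor (\forall s\, B(s))
All bound variables are already distinct, so no renaming is needed.
Pull the quantifiers to the front (each side's bound variable is not free in the other side):
  \exists x\, \forall t\, \forall s\, (\neg B(t) \lor \neg B(x) \lor B(s))
The prefix is \exists x \forall t \forall s: 2 universal, 1 existential.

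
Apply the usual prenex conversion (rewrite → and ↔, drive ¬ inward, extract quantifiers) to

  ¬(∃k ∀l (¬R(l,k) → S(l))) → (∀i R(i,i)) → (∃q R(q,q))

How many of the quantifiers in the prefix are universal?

1

Rewrite implications/biconditionals: A → B as ¬A ∨ B.
  ¬¬(∃k ∀l (¬¬R(l,k) ∨ S(l))) ∨ ¬(∀i R(i,i)) ∨ (∃q R(q,q))
Push ¬ through the quantifiers and connectives to reach negation normal form:
  (∃k ∀l (R(l,k) ∨ S(l))) ∨ (∃i ¬R(i,i)) ∨ (∃q R(q,q))
All bound variables are already distinct, so no renaming is needed.
Pull the quantifiers to the front (each side's bound variable is not free in the other side):
  ∃k ∀l ∃i ∃q (R(l,k) ∨ S(l) ∨ ¬R(i,i) ∨ R(q,q))
The prefix is ∃k ∀l ∃i ∃q: 1 universal, 3 existential.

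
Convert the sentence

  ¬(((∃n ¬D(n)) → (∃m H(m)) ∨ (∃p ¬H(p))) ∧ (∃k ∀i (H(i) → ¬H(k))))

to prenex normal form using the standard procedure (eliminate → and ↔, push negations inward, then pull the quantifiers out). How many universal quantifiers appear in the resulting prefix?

3

Rewrite implications/biconditionals: A → B as ¬A ∨ B.
  ¬((¬(∃n ¬D(n)) ∨ (∃m H(m)) ∨ (∃p ¬H(p))) ∧ (∃k ∀i (¬H(i) ∨ ¬H(k))))
Push ¬ through the quantifiers and connectives to reach negation normal form:
  (∃n ¬D(n)) ∧ (∀m ¬H(m)) ∧ (∀p H(p)) ∨ (∀k ∃i (H(i) ∧ H(k)))
All bound variables are already distinct, so no renaming is needed.
Pull the quantifiers to the front (each side's bound variable is not free in the other side):
  ∃n ∀m ∀p ∀k ∃i (¬D(n) ∧ ¬H(m) ∧ H(p) ∨ H(i) ∧ H(k))
The prefix is ∃n ∀m ∀p ∀k ∃i: 3 universal, 2 existential.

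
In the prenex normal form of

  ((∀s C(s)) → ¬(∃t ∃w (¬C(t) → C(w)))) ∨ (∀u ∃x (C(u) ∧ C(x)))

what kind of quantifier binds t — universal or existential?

Rewrite implications/biconditionals: A → B as ¬A ∨ B.
  ¬(∀s C(s)) ∨ ¬(∃t ∃w (¬¬C(t) ∨ C(w))) ∨ (∀u ∃x (C(u) ∧ C(x)))
Move each ¬ inward, flipping quantifiers it crosses:
  (∃s ¬C(s)) ∨ (∀t ∀w (¬C(t) ∧ ¬C(w))) ∨ (∀u ∃x (C(u) ∧ C(x)))
All bound variables are already distinct, so no renaming is needed.
Finally move all quantifiers to the prefix:
  ∃s ∀t ∀w ∀u ∃x (¬C(s) ∨ ¬C(t) ∧ ¬C(w) ∨ C(u) ∧ C(x))
The quantifier ∃t sits under an odd number of negations (counting the antecedent side of each →), so it flips to ∀t.

universal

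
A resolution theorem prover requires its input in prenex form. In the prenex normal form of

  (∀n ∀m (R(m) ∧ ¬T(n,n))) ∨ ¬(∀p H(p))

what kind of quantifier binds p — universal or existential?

Push ¬ through the quantifiers and connectives to reach negation normal form:
  (∀n ∀m (R(m) ∧ ¬T(n,n))) ∨ (∃p ¬H(p))
All bound variables are already distinct, so no renaming is needed.
Finally move all quantifiers to the prefix:
  ∀n ∀m ∃p (R(m) ∧ ¬T(n,n) ∨ ¬H(p))
The quantifier ∀p sits under an odd number of negations, so it flips to ∃p.

existential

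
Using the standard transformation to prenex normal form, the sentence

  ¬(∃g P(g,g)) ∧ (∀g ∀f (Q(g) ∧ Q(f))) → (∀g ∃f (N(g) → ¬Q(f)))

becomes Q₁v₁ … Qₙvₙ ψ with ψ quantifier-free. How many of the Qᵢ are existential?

4

First replace A → B with ¬A ∨ B.
  ¬(¬(∃g P(g,g)) ∧ (∀g ∀f (Q(g) ∧ Q(f)))) ∨ (∀g ∃f (¬N(g) ∨ ¬Q(f)))
Drive negations inward (¬∀x A ≡ ∃x ¬A, ¬∃x A ≡ ∀x ¬A, De Morgan for ∧/∨):
  (∃g P(g,g)) ∨ (∃g ∃f (¬Q(g) ∨ ¬Q(f))) ∨ (∀g ∃f (¬N(g) ∨ ¬Q(f)))
Standardize variables apart so no two quantifiers bind the same name: g↦q, g↦a, f↦p.
  (∃g P(g,g)) ∨ (∃q ∃f (¬Q(q) ∨ ¬Q(f))) ∨ (∀a ∃p (¬N(a) ∨ ¬Q(p)))
Extract every quantifier outward, since the variables are now distinct and don't occur free across branches:
  ∃g ∃q ∃f ∀a ∃p (P(g,g) ∨ ¬Q(q) ∨ ¬Q(f) ∨ ¬N(a) ∨ ¬Q(p))
The prefix is ∃g ∃q ∃f ∀a ∃p: 1 universal, 4 existential.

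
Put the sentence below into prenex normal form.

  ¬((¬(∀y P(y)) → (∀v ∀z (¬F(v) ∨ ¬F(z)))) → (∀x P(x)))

∀y ∀v ∀z ∃x ((P(y) ∨ ¬F(v) ∨ ¬F(z)) ∧ ¬P(x))

First replace A → B with ¬A ∨ B.
  ¬(¬(¬¬(∀y P(y)) ∨ (∀v ∀z (¬F(v) ∨ ¬F(z)))) ∨ (∀x P(x)))
Drive negations inward (¬∀x A ≡ ∃x ¬A, ¬∃x A ≡ ∀x ¬A, De Morgan for ∧/∨):
  ((∀y P(y)) ∨ (∀v ∀z (¬F(v) ∨ ¬F(z)))) ∧ (∃x ¬P(x))
All bound variables are already distinct, so no renaming is needed.
Pull the quantifiers to the front (each side's bound variable is not free in the other side):
  ∀y ∀v ∀z ∃x ((P(y) ∨ ¬F(v) ∨ ¬F(z)) ∧ ¬P(x))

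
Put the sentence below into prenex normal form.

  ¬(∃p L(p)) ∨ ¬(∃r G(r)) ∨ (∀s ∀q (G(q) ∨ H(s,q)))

∀p ∀r ∀s ∀q (¬L(p) ∨ ¬G(r) ∨ G(q) ∨ H(s,q))

Drive negations inward (¬∀x A ≡ ∃x ¬A, ¬∃x A ≡ ∀x ¬A, De Morgan for ∧/∨):
  (∀p ¬L(p)) ∨ (∀r ¬G(r)) ∨ (∀s ∀q (G(q) ∨ H(s,q)))
All bound variables are already distinct, so no renaming is needed.
Pull the quantifiers to the front (each side's bound variable is not free in the other side):
  ∀p ∀r ∀s ∀q (¬L(p) ∨ ¬G(r) ∨ G(q) ∨ H(s,q))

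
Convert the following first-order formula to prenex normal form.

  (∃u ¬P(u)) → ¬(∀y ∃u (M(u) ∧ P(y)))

First replace A → B with ¬A ∨ B.
  ¬(∃u ¬P(u)) ∨ ¬(∀y ∃u (M(u) ∧ P(y)))
Drive negations inward (¬∀x A ≡ ∃x ¬A, ¬∃x A ≡ ∀x ¬A, De Morgan for ∧/∨):
  (∀u P(u)) ∨ (∃y ∀u (¬M(u) ∨ ¬P(y)))
Give each quantifier a distinct variable: u↦z1.
  (∀u P(u)) ∨ (∃y ∀z1 (¬M(z1) ∨ ¬P(y)))
Pull the quantifiers to the front (each side's bound variable is not free in the other side):
  ∀u ∃y ∀z1 (P(u) ∨ ¬M(z1) ∨ ¬P(y))

∀u ∃y ∀z1 (P(u) ∨ ¬M(z1) ∨ ¬P(y))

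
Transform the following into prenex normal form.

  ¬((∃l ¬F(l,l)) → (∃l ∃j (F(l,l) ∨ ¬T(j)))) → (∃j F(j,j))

∀l ∃c ∃j ∃w (F(l,l) ∨ F(c,c) ∨ ¬T(j) ∨ F(w,w))

Eliminate → and ↔ using ¬ and ∨.
  ¬¬(¬(∃l ¬F(l,l)) ∨ (∃l ∃j (F(l,l) ∨ ¬T(j)))) ∨ (∃j F(j,j))
Move each ¬ inward, flipping quantifiers it crosses:
  (∀l F(l,l)) ∨ (∃l ∃j (F(l,l) ∨ ¬T(j))) ∨ (∃j F(j,j))
Standardize variables apart so no two quantifiers bind the same name: l↦c, j↦w.
  (∀l F(l,l)) ∨ (∃c ∃j (F(c,c) ∨ ¬T(j))) ∨ (∃w F(w,w))
Extract every quantifier outward, since the variables are now distinct and don't occur free across branches:
  ∀l ∃c ∃j ∃w (F(l,l) ∨ F(c,c) ∨ ¬T(j) ∨ F(w,w))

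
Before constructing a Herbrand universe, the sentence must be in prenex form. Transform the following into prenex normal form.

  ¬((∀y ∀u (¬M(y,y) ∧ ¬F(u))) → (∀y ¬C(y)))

∀y ∀u ∃v1 (¬M(y,y) ∧ ¬F(u) ∧ C(v1))

Rewrite implications/biconditionals: A → B as ¬A ∨ B.
  ¬(¬(∀y ∀u (¬M(y,y) ∧ ¬F(u))) ∨ (∀y ¬C(y)))
Drive negations inward (¬∀x A ≡ ∃x ¬A, ¬∃x A ≡ ∀x ¬A, De Morgan for ∧/∨):
  (∀y ∀u (¬M(y,y) ∧ ¬F(u))) ∧ (∃y C(y))
Give each quantifier a distinct variable: y↦v1.
  (∀y ∀u (¬M(y,y) ∧ ¬F(u))) ∧ (∃v1 C(v1))
Finally move all quantifiers to the prefix:
  ∀y ∀u ∃v1 (¬M(y,y) ∧ ¬F(u) ∧ C(v1))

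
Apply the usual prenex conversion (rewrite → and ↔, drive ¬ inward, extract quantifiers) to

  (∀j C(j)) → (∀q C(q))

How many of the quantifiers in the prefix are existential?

1

Eliminate → and ↔ using ¬ and ∨.
  ¬(∀j C(j)) ∨ (∀q C(q))
Push ¬ through the quantifiers and connectives to reach negation normal form:
  (∃j ¬C(j)) ∨ (∀q C(q))
Pull the quantifiers to the front (each side's bound variable is not free in the other side):
  ∃j ∀q (¬C(j) ∨ C(q))
The prefix is ∃j ∀q: 1 universal, 1 existential.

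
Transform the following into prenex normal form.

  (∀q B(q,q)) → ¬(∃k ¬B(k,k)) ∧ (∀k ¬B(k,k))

Rewrite implications/biconditionals: A → B as ¬A ∨ B.
  ¬(∀q B(q,q)) ∨ ¬(∃k ¬B(k,k)) ∧ (∀k ¬B(k,k))
Drive negations inward (¬∀x A ≡ ∃x ¬A, ¬∃x A ≡ ∀x ¬A, De Morgan for ∧/∨):
  (∃q ¬B(q,q)) ∨ (∀k B(k,k)) ∧ (∀k ¬B(k,k))
Rename bound variables to avoid capture: k↦b.
  (∃q ¬B(q,q)) ∨ (∀k B(k,k)) ∧ (∀b ¬B(b,b))
Pull the quantifiers to the front (each side's bound variable is not free in the other side):
  ∃q ∀k ∀b (¬B(q,q) ∨ B(k,k) ∧ ¬B(b,b))

∃q ∀k ∀b (¬B(q,q) ∨ B(k,k) ∧ ¬B(b,b))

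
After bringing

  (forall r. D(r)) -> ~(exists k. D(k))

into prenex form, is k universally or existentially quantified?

universal

Eliminate → and ↔ using ¬ and ∨.
  ~(forall r. D(r)) | ~(exists k. D(k))
Move each ¬ inward, flipping quantifiers it crosses:
  (exists r. ~D(r)) | (forall k. ~D(k))
Pull the quantifiers to the front (each side's bound variable is not free in the other side):
  exists r. forall k. (~D(r) | ~D(k))
The quantifier exists k sits under an odd number of negations (counting the antecedent side of each →), so it flips to forall k.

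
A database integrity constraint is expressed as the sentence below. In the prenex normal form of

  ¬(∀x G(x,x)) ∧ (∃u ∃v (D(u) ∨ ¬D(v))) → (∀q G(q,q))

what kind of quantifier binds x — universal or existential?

universal

Eliminate → and ↔ using ¬ and ∨.
  ¬(¬(∀x G(x,x)) ∧ (∃u ∃v (D(u) ∨ ¬D(v)))) ∨ (∀q G(q,q))
Drive negations inward (¬∀x A ≡ ∃x ¬A, ¬∃x A ≡ ∀x ¬A, De Morgan for ∧/∨):
  (∀x G(x,x)) ∨ (∀u ∀v (¬D(u) ∧ D(v))) ∨ (∀q G(q,q))
Pull the quantifiers to the front (each side's bound variable is not free in the other side):
  ∀x ∀u ∀v ∀q (G(x,x) ∨ ¬D(u) ∧ D(v) ∨ G(q,q))
The quantifier ∀x sits under an even number of negations (counting the antecedent side of each →), so it remains universal.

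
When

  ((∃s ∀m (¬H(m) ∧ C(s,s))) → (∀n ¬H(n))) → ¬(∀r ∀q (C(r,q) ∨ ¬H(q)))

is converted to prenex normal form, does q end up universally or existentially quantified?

Rewrite implications/biconditionals: A → B as ¬A ∨ B.
  ¬(¬(∃s ∀m (¬H(m) ∧ C(s,s))) ∨ (∀n ¬H(n))) ∨ ¬(∀r ∀q (C(r,q) ∨ ¬H(q)))
Drive negations inward (¬∀x A ≡ ∃x ¬A, ¬∃x A ≡ ∀x ¬A, De Morgan for ∧/∨):
  (∃s ∀m (¬H(m) ∧ C(s,s))) ∧ (∃n H(n)) ∨ (∃r ∃q (¬C(r,q) ∧ H(q)))
All bound variables are already distinct, so no renaming is needed.
Finally move all quantifiers to the prefix:
  ∃s ∀m ∃n ∃r ∃q (¬H(m) ∧ C(s,s) ∧ H(n) ∨ ¬C(r,q) ∧ H(q))
The quantifier ∀q sits under an odd number of negations (counting the antecedent side of each →), so it flips to ∃q.

existential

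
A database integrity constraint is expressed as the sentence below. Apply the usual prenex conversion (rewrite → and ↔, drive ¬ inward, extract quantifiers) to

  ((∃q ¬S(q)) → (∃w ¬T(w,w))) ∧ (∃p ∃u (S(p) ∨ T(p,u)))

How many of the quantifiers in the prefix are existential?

3

Rewrite implications/biconditionals: A → B as ¬A ∨ B.
  (¬(∃q ¬S(q)) ∨ (∃w ¬T(w,w))) ∧ (∃p ∃u (S(p) ∨ T(p,u)))
Move each ¬ inward, flipping quantifiers it crosses:
  ((∀q S(q)) ∨ (∃w ¬T(w,w))) ∧ (∃p ∃u (S(p) ∨ T(p,u)))
All bound variables are already distinct, so no renaming is needed.
Extract every quantifier outward, since the variables are now distinct and don't occur free across branches:
  ∀q ∃w ∃p ∃u ((S(q) ∨ ¬T(w,w)) ∧ (S(p) ∨ T(p,u)))
The prefix is ∀q ∃w ∃p ∃u: 1 universal, 3 existential.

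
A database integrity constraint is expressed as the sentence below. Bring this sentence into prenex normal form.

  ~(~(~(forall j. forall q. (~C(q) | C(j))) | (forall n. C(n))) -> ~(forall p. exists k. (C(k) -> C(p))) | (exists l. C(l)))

Rewrite implications/biconditionals: A → B as ¬A ∨ B.
  ~(~~(~(forall j. forall q. (~C(q) | C(j))) | (forall n. C(n))) | ~(forall p. exists k. (~C(k) | C(p))) | (exists l. C(l)))
Push ¬ through the quantifiers and connectives to reach negation normal form:
  (forall j. forall q. (~C(q) | C(j))) & (exists n. ~C(n)) & (forall p. exists k. (~C(k) | C(p))) & (forall l. ~C(l))
All bound variables are already distinct, so no renaming is needed.
Extract every quantifier outward, since the variables are now distinct and don't occur free across branches:
  forall j. forall q. exists n. forall p. exists k. forall l. ((~C(q) | C(j)) & ~C(n) & (~C(k) | C(p)) & ~C(l))

forall j. forall q. exists n. forall p. exists k. forall l. ((~C(q) | C(j)) & ~C(n) & (~C(k) | C(p)) & ~C(l))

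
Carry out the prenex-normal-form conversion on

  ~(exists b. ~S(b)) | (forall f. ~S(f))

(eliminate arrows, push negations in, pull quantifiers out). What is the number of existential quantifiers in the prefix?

0

Move each ¬ inward, flipping quantifiers it crosses:
  (forall b. S(b)) | (forall f. ~S(f))
All bound variables are already distinct, so no renaming is needed.
Finally move all quantifiers to the prefix:
  forall b. forall f. (S(b) | ~S(f))
The prefix is forall b forall f: 2 universal, 0 existential.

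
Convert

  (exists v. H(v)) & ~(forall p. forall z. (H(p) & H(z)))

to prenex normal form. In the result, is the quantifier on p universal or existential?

Drive negations inward (¬∀x A ≡ ∃x ¬A, ¬∃x A ≡ ∀x ¬A, De Morgan for ∧/∨):
  (exists v. H(v)) & (exists p. exists z. (~H(p) | ~H(z)))
All bound variables are already distinct, so no renaming is needed.
Extract every quantifier outward, since the variables are now distinct and don't occur free across branches:
  exists v. exists p. exists z. (H(v) & (~H(p) | ~H(z)))
The quantifier forall p sits under an odd number of negations, so it flips to exists p.

existential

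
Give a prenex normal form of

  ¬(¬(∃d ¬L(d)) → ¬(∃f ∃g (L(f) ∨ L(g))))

First replace A → B with ¬A ∨ B.
  ¬(¬¬(∃d ¬L(d)) ∨ ¬(∃f ∃g (L(f) ∨ L(g))))
Move each ¬ inward, flipping quantifiers it crosses:
  (∀d L(d)) ∧ (∃f ∃g (L(f) ∨ L(g)))
Extract every quantifier outward, since the variables are now distinct and don't occur free across branches:
  ∀d ∃f ∃g (L(d) ∧ (L(f) ∨ L(g)))

∀d ∃f ∃g (L(d) ∧ (L(f) ∨ L(g)))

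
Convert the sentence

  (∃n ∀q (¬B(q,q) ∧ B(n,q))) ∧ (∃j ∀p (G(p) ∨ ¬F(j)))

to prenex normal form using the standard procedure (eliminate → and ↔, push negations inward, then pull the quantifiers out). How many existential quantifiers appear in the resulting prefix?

Finally move all quantifiers to the prefix:
  ∃n ∀q ∃j ∀p (¬B(q,q) ∧ B(n,q) ∧ (G(p) ∨ ¬F(j)))
The prefix is ∃n ∀q ∃j ∀p: 2 universal, 2 existential.

2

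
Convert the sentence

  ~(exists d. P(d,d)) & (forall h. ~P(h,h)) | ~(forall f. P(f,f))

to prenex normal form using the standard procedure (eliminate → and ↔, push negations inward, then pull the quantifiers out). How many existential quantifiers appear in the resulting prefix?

Drive negations inward (¬∀x A ≡ ∃x ¬A, ¬∃x A ≡ ∀x ¬A, De Morgan for ∧/∨):
  (forall d. ~P(d,d)) & (forall h. ~P(h,h)) | (exists f. ~P(f,f))
Pull the quantifiers to the front (each side's bound variable is not free in the other side):
  forall d. forall h. exists f. (~P(d,d) & ~P(h,h) | ~P(f,f))
The prefix is forall d forall h exists f: 2 universal, 1 existential.

1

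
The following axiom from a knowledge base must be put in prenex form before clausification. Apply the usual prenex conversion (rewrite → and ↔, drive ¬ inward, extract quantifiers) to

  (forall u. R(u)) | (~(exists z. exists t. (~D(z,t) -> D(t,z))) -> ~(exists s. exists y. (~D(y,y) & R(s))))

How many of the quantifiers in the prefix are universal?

3

Rewrite implications/biconditionals: A → B as ¬A ∨ B.
  (forall u. R(u)) | ~~(exists z. exists t. (~~D(z,t) | D(t,z))) | ~(exists s. exists y. (~D(y,y) & R(s)))
Move each ¬ inward, flipping quantifiers it crosses:
  (forall u. R(u)) | (exists z. exists t. (D(z,t) | D(t,z))) | (forall s. forall y. (D(y,y) | ~R(s)))
All bound variables are already distinct, so no renaming is needed.
Extract every quantifier outward, since the variables are now distinct and don't occur free across branches:
  forall u. exists z. exists t. forall s. forall y. (R(u) | D(z,t) | D(t,z) | D(y,y) | ~R(s))
The prefix is forall u exists z exists t forall s forall y: 3 universal, 2 existential.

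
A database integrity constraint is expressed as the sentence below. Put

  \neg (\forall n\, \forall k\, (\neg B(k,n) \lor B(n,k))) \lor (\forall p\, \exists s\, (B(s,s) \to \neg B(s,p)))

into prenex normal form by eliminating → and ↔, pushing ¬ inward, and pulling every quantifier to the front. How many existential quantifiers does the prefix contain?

3

Eliminate → and ↔ using ¬ and ∨.
  \neg (\forall n\, \forall k\, (\neg B(k,n) \lor B(n,k))) \lor (\forall p\, \exists s\, (\neg B(s,s) \lor \neg B(s,p)))
Push ¬ through the quantifiers and connectives to reach negation normal form:
  (\exists n\, \exists k\, (B(k,n) \land \neg B(n,k))) \lor (\forall p\, \exists s\, (\neg B(s,s) \lor \neg B(s,p)))
All bound variables are already distinct, so no renaming is needed.
Pull the quantifiers to the front (each side's bound variable is not free in the other side):
  \exists n\, \exists k\, \forall p\, \exists s\, (B(k,n) \land \neg B(n,k) \lor \neg B(s,s) \lor \neg B(s,p))
The prefix is \exists n \exists k \forall p \exists s: 1 universal, 3 existential.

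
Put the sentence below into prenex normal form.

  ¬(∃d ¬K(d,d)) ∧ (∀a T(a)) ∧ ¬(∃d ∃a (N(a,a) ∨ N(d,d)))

Move each ¬ inward, flipping quantifiers it crosses:
  (∀d K(d,d)) ∧ (∀a T(a)) ∧ (∀d ∀a (¬N(a,a) ∧ ¬N(d,d)))
Give each quantifier a distinct variable: d↦u, a↦y.
  (∀d K(d,d)) ∧ (∀a T(a)) ∧ (∀u ∀y (¬N(y,y) ∧ ¬N(u,u)))
Extract every quantifier outward, since the variables are now distinct and don't occur free across branches:
  ∀d ∀a ∀u ∀y (K(d,d) ∧ T(a) ∧ ¬N(y,y) ∧ ¬N(u,u))

∀d ∀a ∀u ∀y (K(d,d) ∧ T(a) ∧ ¬N(y,y) ∧ ¬N(u,u))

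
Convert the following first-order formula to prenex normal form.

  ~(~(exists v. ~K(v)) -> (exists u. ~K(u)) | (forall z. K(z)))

First replace A → B with ¬A ∨ B.
  ~(~~(exists v. ~K(v)) | (exists u. ~K(u)) | (forall z. K(z)))
Drive negations inward (¬∀x A ≡ ∃x ¬A, ¬∃x A ≡ ∀x ¬A, De Morgan for ∧/∨):
  (forall v. K(v)) & (forall u. K(u)) & (exists z. ~K(z))
Finally move all quantifiers to the prefix:
  forall v. forall u. exists z. (K(v) & K(u) & ~K(z))

forall v. forall u. exists z. (K(v) & K(u) & ~K(z))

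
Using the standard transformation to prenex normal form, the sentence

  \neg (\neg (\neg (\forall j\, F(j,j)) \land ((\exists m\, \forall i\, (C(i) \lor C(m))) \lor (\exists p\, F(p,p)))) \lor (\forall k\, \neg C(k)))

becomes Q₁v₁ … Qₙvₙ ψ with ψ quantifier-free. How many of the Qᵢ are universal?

1

Push ¬ through the quantifiers and connectives to reach negation normal form:
  (\exists j\, \neg F(j,j)) \land ((\exists m\, \forall i\, (C(i) \lor C(m))) \lor (\exists p\, F(p,p))) \land (\exists k\, C(k))
All bound variables are already distinct, so no renaming is needed.
Pull the quantifiers to the front (each side's bound variable is not free in the other side):
  \exists j\, \exists m\, \forall i\, \exists p\, \exists k\, (\neg F(j,j) \land (C(i) \lor C(m) \lor F(p,p)) \land C(k))
The prefix is \exists j \exists m \forall i \exists p \exists k: 1 universal, 4 existential.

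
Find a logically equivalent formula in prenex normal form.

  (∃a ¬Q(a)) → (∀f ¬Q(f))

∀a ∀f (Q(a) ∨ ¬Q(f))

Eliminate → and ↔ using ¬ and ∨.
  ¬(∃a ¬Q(a)) ∨ (∀f ¬Q(f))
Push ¬ through the quantifiers and connectives to reach negation normal form:
  (∀a Q(a)) ∨ (∀f ¬Q(f))
Extract every quantifier outward, since the variables are now distinct and don't occur free across branches:
  ∀a ∀f (Q(a) ∨ ¬Q(f))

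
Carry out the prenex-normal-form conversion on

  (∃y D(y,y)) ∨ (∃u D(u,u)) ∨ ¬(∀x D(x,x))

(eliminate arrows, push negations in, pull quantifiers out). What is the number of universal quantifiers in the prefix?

Push ¬ through the quantifiers and connectives to reach negation normal form:
  (∃y D(y,y)) ∨ (∃u D(u,u)) ∨ (∃x ¬D(x,x))
Pull the quantifiers to the front (each side's bound variable is not free in the other side):
  ∃y ∃u ∃x (D(y,y) ∨ D(u,u) ∨ ¬D(x,x))
The prefix is ∃y ∃u ∃x: 0 universal, 3 existential.

0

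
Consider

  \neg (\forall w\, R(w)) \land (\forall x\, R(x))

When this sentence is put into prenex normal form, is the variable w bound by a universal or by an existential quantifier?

existential

Drive negations inward (¬∀x A ≡ ∃x ¬A, ¬∃x A ≡ ∀x ¬A, De Morgan for ∧/∨):
  (\exists w\, \neg R(w)) \land (\forall x\, R(x))
All bound variables are already distinct, so no renaming is needed.
Extract every quantifier outward, since the variables are now distinct and don't occur free across branches:
  \exists w\, \forall x\, (\neg R(w) \land R(x))
The quantifier \forall w sits under an odd number of negations, so it flips to \exists w.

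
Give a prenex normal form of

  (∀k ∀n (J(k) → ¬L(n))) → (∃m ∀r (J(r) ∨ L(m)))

Eliminate → and ↔ using ¬ and ∨.
  ¬(∀k ∀n (¬J(k) ∨ ¬L(n))) ∨ (∃m ∀r (J(r) ∨ L(m)))
Move each ¬ inward, flipping quantifiers it crosses:
  (∃k ∃n (J(k) ∧ L(n))) ∨ (∃m ∀r (J(r) ∨ L(m)))
All bound variables are already distinct, so no renaming is needed.
Extract every quantifier outward, since the variables are now distinct and don't occur free across branches:
  ∃k ∃n ∃m ∀r (J(k) ∧ L(n) ∨ J(r) ∨ L(m))

∃k ∃n ∃m ∀r (J(k) ∧ L(n) ∨ J(r) ∨ L(m))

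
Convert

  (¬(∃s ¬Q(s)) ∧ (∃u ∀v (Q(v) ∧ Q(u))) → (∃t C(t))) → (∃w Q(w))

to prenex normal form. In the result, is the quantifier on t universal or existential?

First replace A → B with ¬A ∨ B.
  ¬(¬(¬(∃s ¬Q(s)) ∧ (∃u ∀v (Q(v) ∧ Q(u)))) ∨ (∃t C(t))) ∨ (∃w Q(w))
Move each ¬ inward, flipping quantifiers it crosses:
  (∀s Q(s)) ∧ (∃u ∀v (Q(v) ∧ Q(u))) ∧ (∀t ¬C(t)) ∨ (∃w Q(w))
Finally move all quantifiers to the prefix:
  ∀s ∃u ∀v ∀t ∃w (Q(s) ∧ Q(v) ∧ Q(u) ∧ ¬C(t) ∨ Q(w))
The quantifier ∃t sits under an odd number of negations (counting the antecedent side of each →), so it flips to ∀t.

universal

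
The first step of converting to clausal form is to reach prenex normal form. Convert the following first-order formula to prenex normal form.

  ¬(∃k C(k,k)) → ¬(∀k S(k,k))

∃k ∃u1 (C(k,k) ∨ ¬S(u1,u1))

First replace A → B with ¬A ∨ B.
  ¬¬(∃k C(k,k)) ∨ ¬(∀k S(k,k))
Push ¬ through the quantifiers and connectives to reach negation normal form:
  (∃k C(k,k)) ∨ (∃k ¬S(k,k))
Standardize variables apart so no two quantifiers bind the same name: k↦u1.
  (∃k C(k,k)) ∨ (∃u1 ¬S(u1,u1))
Finally move all quantifiers to the prefix:
  ∃k ∃u1 (C(k,k) ∨ ¬S(u1,u1))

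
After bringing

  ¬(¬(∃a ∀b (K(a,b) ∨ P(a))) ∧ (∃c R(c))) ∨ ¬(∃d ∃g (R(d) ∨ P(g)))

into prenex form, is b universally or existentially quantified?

Push ¬ through the quantifiers and connectives to reach negation normal form:
  (∃a ∀b (K(a,b) ∨ P(a))) ∨ (∀c ¬R(c)) ∨ (∀d ∀g (¬R(d) ∧ ¬P(g)))
All bound variables are already distinct, so no renaming is needed.
Finally move all quantifiers to the prefix:
  ∃a ∀b ∀c ∀d ∀g (K(a,b) ∨ P(a) ∨ ¬R(c) ∨ ¬R(d) ∧ ¬P(g))
The quantifier ∀b sits under an even number of negations, so it remains universal.

universal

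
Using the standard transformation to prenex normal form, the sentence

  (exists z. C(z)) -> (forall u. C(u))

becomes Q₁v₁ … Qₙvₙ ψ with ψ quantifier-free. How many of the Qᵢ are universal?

2

First replace A → B with ¬A ∨ B.
  ~(exists z. C(z)) | (forall u. C(u))
Drive negations inward (¬∀x A ≡ ∃x ¬A, ¬∃x A ≡ ∀x ¬A, De Morgan for ∧/∨):
  (forall z. ~C(z)) | (forall u. C(u))
Extract every quantifier outward, since the variables are now distinct and don't occur free across branches:
  forall z. forall u. (~C(z) | C(u))
The prefix is forall z forall u: 2 universal, 0 existential.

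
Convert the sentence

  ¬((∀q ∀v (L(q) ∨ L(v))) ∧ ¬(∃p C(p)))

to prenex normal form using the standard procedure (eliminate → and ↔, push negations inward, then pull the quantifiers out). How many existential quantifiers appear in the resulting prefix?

Drive negations inward (¬∀x A ≡ ∃x ¬A, ¬∃x A ≡ ∀x ¬A, De Morgan for ∧/∨):
  (∃q ∃v (¬L(q) ∧ ¬L(v))) ∨ (∃p C(p))
Extract every quantifier outward, since the variables are now distinct and don't occur free across branches:
  ∃q ∃v ∃p (¬L(q) ∧ ¬L(v) ∨ C(p))
The prefix is ∃q ∃v ∃p: 0 universal, 3 existential.

3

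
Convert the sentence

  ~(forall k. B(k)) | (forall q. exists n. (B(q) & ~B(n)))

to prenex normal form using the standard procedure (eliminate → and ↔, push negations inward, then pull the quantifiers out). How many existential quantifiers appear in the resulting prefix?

Drive negations inward (¬∀x A ≡ ∃x ¬A, ¬∃x A ≡ ∀x ¬A, De Morgan for ∧/∨):
  (exists k. ~B(k)) | (forall q. exists n. (B(q) & ~B(n)))
All bound variables are already distinct, so no renaming is needed.
Pull the quantifiers to the front (each side's bound variable is not free in the other side):
  exists k. forall q. exists n. (~B(k) | B(q) & ~B(n))
The prefix is exists k forall q exists n: 1 universal, 2 existential.

2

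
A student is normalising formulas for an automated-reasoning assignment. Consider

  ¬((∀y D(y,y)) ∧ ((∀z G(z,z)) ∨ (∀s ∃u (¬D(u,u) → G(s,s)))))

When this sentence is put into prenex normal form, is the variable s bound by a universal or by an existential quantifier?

existential

Eliminate → and ↔ using ¬ and ∨.
  ¬((∀y D(y,y)) ∧ ((∀z G(z,z)) ∨ (∀s ∃u (¬¬D(u,u) ∨ G(s,s)))))
Push ¬ through the quantifiers and connectives to reach negation normal form:
  (∃y ¬D(y,y)) ∨ (∃z ¬G(z,z)) ∧ (∃s ∀u (¬D(u,u) ∧ ¬G(s,s)))
All bound variables are already distinct, so no renaming is needed.
Finally move all quantifiers to the prefix:
  ∃y ∃z ∃s ∀u (¬D(y,y) ∨ ¬G(z,z) ∧ ¬D(u,u) ∧ ¬G(s,s))
The quantifier ∀s sits under an odd number of negations (counting the antecedent side of each →), so it flips to ∃s.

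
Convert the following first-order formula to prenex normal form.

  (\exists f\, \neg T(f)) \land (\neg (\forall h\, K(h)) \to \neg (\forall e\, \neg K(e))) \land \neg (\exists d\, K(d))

\exists f\, \forall h\, \exists e\, \forall d\, (\neg T(f) \land (K(h) \lor K(e)) \land \neg K(d))

Rewrite implications/biconditionals: A → B as ¬A ∨ B.
  (\exists f\, \neg T(f)) \land (\neg \neg (\forall h\, K(h)) \lor \neg (\forall e\, \neg K(e))) \land \neg (\exists d\, K(d))
Push ¬ through the quantifiers and connectives to reach negation normal form:
  (\exists f\, \neg T(f)) \land ((\forall h\, K(h)) \lor (\exists e\, K(e))) \land (\forall d\, \neg K(d))
All bound variables are already distinct, so no renaming is needed.
Finally move all quantifiers to the prefix:
  \exists f\, \forall h\, \exists e\, \forall d\, (\neg T(f) \land (K(h) \lor K(e)) \land \neg K(d))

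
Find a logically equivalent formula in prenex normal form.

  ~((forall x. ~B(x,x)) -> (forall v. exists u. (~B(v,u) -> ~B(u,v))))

forall x. exists v. forall u. (~B(x,x) & ~B(v,u) & B(u,v))

First replace A → B with ¬A ∨ B.
  ~(~(forall x. ~B(x,x)) | (forall v. exists u. (~~B(v,u) | ~B(u,v))))
Move each ¬ inward, flipping quantifiers it crosses:
  (forall x. ~B(x,x)) & (exists v. forall u. (~B(v,u) & B(u,v)))
Extract every quantifier outward, since the variables are now distinct and don't occur free across branches:
  forall x. exists v. forall u. (~B(x,x) & ~B(v,u) & B(u,v))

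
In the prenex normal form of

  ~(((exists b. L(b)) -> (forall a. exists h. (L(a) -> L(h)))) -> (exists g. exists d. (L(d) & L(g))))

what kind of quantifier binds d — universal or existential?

universal

First replace A → B with ¬A ∨ B.
  ~(~(~(exists b. L(b)) | (forall a. exists h. (~L(a) | L(h)))) | (exists g. exists d. (L(d) & L(g))))
Move each ¬ inward, flipping quantifiers it crosses:
  ((forall b. ~L(b)) | (forall a. exists h. (~L(a) | L(h)))) & (forall g. forall d. (~L(d) | ~L(g)))
All bound variables are already distinct, so no renaming is needed.
Pull the quantifiers to the front (each side's bound variable is not free in the other side):
  forall b. forall a. exists h. forall g. forall d. ((~L(b) | ~L(a) | L(h)) & (~L(d) | ~L(g)))
The quantifier exists d sits under an odd number of negations (counting the antecedent side of each →), so it flips to forall d.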